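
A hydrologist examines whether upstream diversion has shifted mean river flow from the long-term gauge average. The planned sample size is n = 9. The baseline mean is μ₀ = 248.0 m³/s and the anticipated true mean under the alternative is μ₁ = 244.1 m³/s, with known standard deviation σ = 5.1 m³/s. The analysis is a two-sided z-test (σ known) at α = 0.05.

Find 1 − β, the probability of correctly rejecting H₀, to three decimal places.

Standardized effect: d = |μ₁ − μ₀| / σ = |244.1 − 248.0| / 5.1 = 0.7647
Noncentrality parameter: δ = d·√n = 0.7647 × √9 = 2.2941
Two-sided α = 0.05 → critical value z_{0.025} = 1.960.
Power = Φ(δ − 1.960) + Φ(−δ − 1.960) = Φ(0.334) + Φ(-4.254) = 0.6309 + 0.0000 = 0.6309.

Power ≈ 0.631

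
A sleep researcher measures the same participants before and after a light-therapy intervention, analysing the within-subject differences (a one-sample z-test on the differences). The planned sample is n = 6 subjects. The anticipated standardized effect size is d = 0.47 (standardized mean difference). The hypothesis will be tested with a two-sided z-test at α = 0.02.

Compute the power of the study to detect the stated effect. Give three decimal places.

Noncentrality parameter: δ = d·√n = 0.47 × √6 = 1.1513
Two-sided α = 0.02 → critical value z_{0.01} = 2.326.
Power = Φ(δ − 2.326) + Φ(−δ − 2.326) = Φ(-1.175) + Φ(-3.478) = 0.1200 + 0.0003 = 0.1202.

Power ≈ 0.120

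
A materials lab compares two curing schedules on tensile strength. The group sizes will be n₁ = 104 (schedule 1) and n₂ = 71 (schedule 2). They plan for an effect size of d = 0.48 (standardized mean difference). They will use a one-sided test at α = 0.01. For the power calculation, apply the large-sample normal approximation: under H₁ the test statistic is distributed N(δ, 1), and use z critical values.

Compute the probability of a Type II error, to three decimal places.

β ≈ 0.214

Noncentrality parameter: δ = d / √(1/n₁ + 1/n₂) = 0.48 / √(1/104 + 1/71) = 3.1179
One-sided α = 0.01 → critical value z_{0.01} = 2.326.
Power = Φ(δ − 2.326) = Φ(0.792) = 0.7857.
Type II error: β = 1 − power = 1 − 0.7857 = 0.2143.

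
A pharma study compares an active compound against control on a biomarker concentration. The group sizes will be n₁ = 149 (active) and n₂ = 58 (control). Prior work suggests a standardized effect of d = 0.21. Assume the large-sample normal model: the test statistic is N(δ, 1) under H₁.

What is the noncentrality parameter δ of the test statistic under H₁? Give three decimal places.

δ = d / √(1/n₁ + 1/n₂) = 0.21 / √(1/149 + 1/58) = 1.3569

δ ≈ 1.357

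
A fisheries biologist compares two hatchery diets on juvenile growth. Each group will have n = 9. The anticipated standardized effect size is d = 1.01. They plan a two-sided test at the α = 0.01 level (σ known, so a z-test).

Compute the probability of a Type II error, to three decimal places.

Noncentrality parameter: δ = d·√(n/2) = 1.01 × √(9/2) = 2.1425
Two-sided α = 0.01 → critical value z_{0.005} = 2.576.
Power = Φ(δ − 2.576) + Φ(−δ − 2.576) = Φ(-0.433) + Φ(-4.718) = 0.3324 + 0.0000 = 0.3324.
Type II error: β = 1 − power = 1 − 0.3324 = 0.6676.

β ≈ 0.668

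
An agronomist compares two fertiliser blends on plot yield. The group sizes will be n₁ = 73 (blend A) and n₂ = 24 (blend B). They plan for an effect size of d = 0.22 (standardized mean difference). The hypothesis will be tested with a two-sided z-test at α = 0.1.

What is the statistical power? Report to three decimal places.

Noncentrality parameter: δ = d / √(1/n₁ + 1/n₂) = 0.22 / √(1/73 + 1/24) = 0.9350
Two-sided α = 0.1 → critical value z_{0.05} = 1.645.
Power = Φ(δ − 1.645) + Φ(−δ − 1.645) = Φ(-0.710) + Φ(-2.580) = 0.2389 + 0.0049 = 0.2438.

Power ≈ 0.244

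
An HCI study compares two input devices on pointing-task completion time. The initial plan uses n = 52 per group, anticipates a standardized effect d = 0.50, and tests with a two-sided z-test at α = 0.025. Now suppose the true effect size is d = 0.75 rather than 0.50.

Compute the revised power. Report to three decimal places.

With d = 0.75: δ = d·√(n/2) = 0.75 × √(52/2) = 3.8243. Critical value z_{0.0125} = 2.241.
Revised power = Φ(δ − 2.241) + Φ(−δ − 2.241) = Φ(1.583) + Φ(-6.066) = 0.9433 + 0.0000 = 0.9433.

Power ≈ 0.943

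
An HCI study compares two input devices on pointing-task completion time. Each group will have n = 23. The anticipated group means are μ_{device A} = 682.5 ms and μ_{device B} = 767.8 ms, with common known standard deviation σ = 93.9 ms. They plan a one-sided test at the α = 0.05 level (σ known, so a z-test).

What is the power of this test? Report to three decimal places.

Power ≈ 0.924

Standardized effect: d = |μ_{device A} − μ_{device B}| / σ = |682.5 − 767.8| / 93.9 = 0.9084
Noncentrality parameter: δ = d·√(n/2) = 0.9084 × √(23/2) = 3.0806
Critical value for a one-sided test at α = 0.05: z_α = 1.645.
Power = Φ(δ − 1.645) = Φ(1.436) = 0.9245.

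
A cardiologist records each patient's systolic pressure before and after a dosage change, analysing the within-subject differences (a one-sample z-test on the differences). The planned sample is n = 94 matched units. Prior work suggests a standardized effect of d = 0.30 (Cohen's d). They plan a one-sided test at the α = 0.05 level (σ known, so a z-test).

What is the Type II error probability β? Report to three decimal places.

β ≈ 0.103

Noncentrality parameter: δ = d·√n = 0.30 × √94 = 2.9086
One-sided α = 0.05 → critical value z_{0.05} = 1.645.
Power = P(Z > 1.645 − δ) = Φ(1.264) = 0.8968.
Type II error: β = 1 − power = 1 − 0.8968 = 0.1032.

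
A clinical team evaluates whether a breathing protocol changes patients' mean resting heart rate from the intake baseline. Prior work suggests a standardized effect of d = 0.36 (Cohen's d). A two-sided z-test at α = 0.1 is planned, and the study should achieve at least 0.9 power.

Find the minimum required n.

Set Φ(δ − 1.645) = 0.9; then δ − 1.645 = Φ⁻¹(0.9) = 1.282, giving δ = 2.926.
(For δ > 0 the lower-tail rejection region contributes negligibly to power, so the one-term inversion is standard.)
δ = d·√n ⇒ n = (δ/d)² = (2.926 / 0.36)² = 66.08.
Rounding up, n = 67.

n = 67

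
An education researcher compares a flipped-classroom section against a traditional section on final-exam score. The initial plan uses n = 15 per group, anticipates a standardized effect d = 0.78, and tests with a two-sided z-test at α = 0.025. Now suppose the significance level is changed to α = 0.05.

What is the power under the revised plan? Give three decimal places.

Power ≈ 0.570

δ = d·√(n/2) = 0.78 × √(15/2) = 2.1361 (unchanged). New critical value: z_{0.025} = 1.960.
Revised power = Φ(δ − 1.960) + Φ(−δ − 1.960) = Φ(0.176) + Φ(-4.096) = 0.5699 + 0.0000 = 0.5699.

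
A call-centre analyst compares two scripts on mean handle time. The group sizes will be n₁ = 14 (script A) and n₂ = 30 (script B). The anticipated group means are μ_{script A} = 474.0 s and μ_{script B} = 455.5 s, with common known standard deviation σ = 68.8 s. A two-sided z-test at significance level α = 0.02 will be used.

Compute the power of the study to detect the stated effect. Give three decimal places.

Power ≈ 0.068

Standardized effect: d = |μ_{script A} − μ_{script B}| / σ = |474.0 − 455.5| / 68.8 = 0.2689
Noncentrality parameter: δ = d / √(1/n₁ + 1/n₂) = 0.2689 / √(1/14 + 1/30) = 0.8308
Two-sided α = 0.02 → critical value z_{0.01} = 2.326.
Power = Φ(δ − 2.326) + Φ(−δ − 2.326) = Φ(-1.496) + Φ(-3.157) = 0.0674 + 0.0008 = 0.0682.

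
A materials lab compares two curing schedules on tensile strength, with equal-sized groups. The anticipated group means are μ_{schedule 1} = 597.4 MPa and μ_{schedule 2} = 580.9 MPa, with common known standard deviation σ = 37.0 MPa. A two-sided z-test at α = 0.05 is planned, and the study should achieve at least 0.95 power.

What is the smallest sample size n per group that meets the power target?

n = 131 per group

Standardized effect: d = |μ_{schedule 1} − μ_{schedule 2}| / σ = |597.4 − 580.9| / 37.0 = 0.4459
For power 0.95 need Φ(δ − z_{0.025}) = 0.95, so δ = z_{0.025} + z_{0.05} = 1.960 + 1.645 = 3.605.
(The Φ(−δ − z_{α/2}) term is vanishingly small for δ > 0 and is dropped in the standard sample-size formula.)
δ = d·√(n/2) ⇒ n = 2(δ/d)² = 2 × (3.605 / 0.4459)² = 130.69.
Round up to the next whole unit.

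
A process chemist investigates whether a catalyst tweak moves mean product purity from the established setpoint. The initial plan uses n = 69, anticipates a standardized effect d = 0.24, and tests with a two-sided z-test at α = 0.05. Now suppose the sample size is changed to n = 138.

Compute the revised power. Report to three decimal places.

With n = 138: δ = d·√n = 0.24 × √138 = 2.8194. Critical value z_{0.025} = 1.960.
Revised power = Φ(δ − 1.960) + Φ(−δ − 1.960) = Φ(0.859) + Φ(-4.779) = 0.8049 + 0.0000 = 0.8049.

Power ≈ 0.805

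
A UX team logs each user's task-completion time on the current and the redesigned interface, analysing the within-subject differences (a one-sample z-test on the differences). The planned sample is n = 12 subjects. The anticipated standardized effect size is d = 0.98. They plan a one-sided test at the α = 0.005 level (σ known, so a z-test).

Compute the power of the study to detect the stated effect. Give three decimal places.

Power ≈ 0.794

Noncentrality parameter: δ = d·√n = 0.98 × √12 = 3.3948
One-sided α = 0.005 → critical value z_{0.005} = 2.576.
Power = P(Z > 2.576 − δ) = Φ(0.819) = 0.7936.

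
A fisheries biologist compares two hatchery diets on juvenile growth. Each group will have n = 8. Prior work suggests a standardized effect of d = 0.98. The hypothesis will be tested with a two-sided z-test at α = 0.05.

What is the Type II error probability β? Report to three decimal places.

β ≈ 0.500

Noncentrality parameter: δ = d·√(n/2) = 0.98 × √(8/2) = 1.9600
Critical value for a two-sided test at α = 0.05: z_{α/2} = 1.960.
Power = Φ(δ − 1.960) + Φ(−δ − 1.960) = Φ(0.000) + Φ(-3.920) = 0.5000 + 0.0000 = 0.5001.
Type II error: β = 1 − power = 1 − 0.5001 = 0.4999.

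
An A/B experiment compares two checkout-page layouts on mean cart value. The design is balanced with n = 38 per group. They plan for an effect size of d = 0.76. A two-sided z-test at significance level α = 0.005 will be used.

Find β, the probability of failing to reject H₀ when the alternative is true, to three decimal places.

β ≈ 0.307

Noncentrality parameter: λ = d·√(n/2) = 0.76 × √(38/2) = 3.3128
Two-sided α = 0.005 → critical value z_{0.0025} = 2.807.
Power = Φ(λ − 2.807) + Φ(−λ − 2.807) = Φ(0.506) + Φ(-6.120) = 0.6935 + 0.0000 = 0.6935.
Type II error: β = 1 − power = 1 − 0.6935 = 0.3065.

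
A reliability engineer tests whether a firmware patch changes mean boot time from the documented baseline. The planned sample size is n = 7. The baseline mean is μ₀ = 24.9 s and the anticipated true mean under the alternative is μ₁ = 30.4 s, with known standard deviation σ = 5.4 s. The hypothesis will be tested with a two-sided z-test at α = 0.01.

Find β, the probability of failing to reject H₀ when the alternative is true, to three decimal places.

β ≈ 0.453

Standardized effect: d = |μ₁ − μ₀| / σ = |30.4 − 24.9| / 5.4 = 1.0185
Noncentrality parameter: δ = d·√n = 1.0185 × √7 = 2.6947
Two-sided α = 0.01 → critical value z_{0.005} = 2.576.
Power = Φ(δ − 2.576) + Φ(−δ − 2.576) = Φ(0.119) + Φ(-5.271) = 0.5473 + 0.0000 = 0.5473.
Type II error: β = 1 − power = 1 − 0.5473 = 0.4527.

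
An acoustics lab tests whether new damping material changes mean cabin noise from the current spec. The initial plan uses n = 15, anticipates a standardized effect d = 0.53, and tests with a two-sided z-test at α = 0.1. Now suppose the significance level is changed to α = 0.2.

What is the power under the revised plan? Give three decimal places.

δ = d·√n = 0.53 × √15 = 2.0527 (unchanged). New critical value: z_{0.1} = 1.282.
Revised power = Φ(δ − 1.282) + Φ(−δ − 1.282) = Φ(0.771) + Φ(-3.334) = 0.7797 + 0.0004 = 0.7801.

Power ≈ 0.780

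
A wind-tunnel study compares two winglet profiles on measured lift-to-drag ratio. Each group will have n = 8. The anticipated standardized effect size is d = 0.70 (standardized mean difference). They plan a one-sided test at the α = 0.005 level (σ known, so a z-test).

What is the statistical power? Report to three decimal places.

Power ≈ 0.120

Noncentrality parameter: δ = d·√(n/2) = 0.70 × √(8/2) = 1.4000
Critical value for a one-sided test at α = 0.005: z_α = 2.576.
Power = Φ(δ − 2.576) = Φ(-1.176) = 0.1198.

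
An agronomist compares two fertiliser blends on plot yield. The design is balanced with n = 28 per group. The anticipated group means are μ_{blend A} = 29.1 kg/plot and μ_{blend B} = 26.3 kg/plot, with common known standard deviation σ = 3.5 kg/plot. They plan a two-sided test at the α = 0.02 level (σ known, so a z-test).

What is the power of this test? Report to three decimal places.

Power ≈ 0.748

Standardized effect: d = |μ_{blend A} − μ_{blend B}| / σ = |29.1 − 26.3| / 3.5 = 0.8000
Noncentrality parameter: δ = d·√(n/2) = 0.8000 × √(28/2) = 2.9933
Critical value for a two-sided test at α = 0.02: z_{α/2} = 2.326.
Power = Φ(δ − 2.326) + Φ(−δ − 2.326) = Φ(0.667) + Φ(-5.320) = 0.7476 + 0.0000 = 0.7476.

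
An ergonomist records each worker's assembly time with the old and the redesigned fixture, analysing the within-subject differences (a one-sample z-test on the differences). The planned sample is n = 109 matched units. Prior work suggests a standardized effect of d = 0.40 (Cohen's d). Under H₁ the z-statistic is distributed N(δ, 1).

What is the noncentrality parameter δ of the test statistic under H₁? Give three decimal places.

The noncentrality parameter scales effect size by the design's sample-size factor: δ = d·√n = 0.40 × √109 = 4.1761

δ ≈ 4.176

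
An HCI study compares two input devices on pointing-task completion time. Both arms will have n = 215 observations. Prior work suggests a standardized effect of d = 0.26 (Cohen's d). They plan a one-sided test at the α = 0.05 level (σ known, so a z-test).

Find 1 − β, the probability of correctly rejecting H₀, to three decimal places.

Power ≈ 0.853

Noncentrality parameter: δ = d·√(n/2) = 0.26 × √(215/2) = 2.6957
Critical value for a one-sided test at α = 0.05: z_α = 1.645.
Power = Φ(δ − 1.645) = Φ(1.051) = 0.8533.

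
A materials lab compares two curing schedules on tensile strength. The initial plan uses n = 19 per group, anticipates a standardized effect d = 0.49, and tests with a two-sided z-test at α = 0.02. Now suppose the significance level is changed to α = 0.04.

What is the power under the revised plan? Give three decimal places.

Power ≈ 0.294

δ = d·√(n/2) = 0.49 × √(19/2) = 1.5103 (unchanged). New critical value: z_{0.02} = 2.054.
Revised power = Φ(δ − 2.054) + Φ(−δ − 2.054) = Φ(-0.543) + Φ(-3.564) = 0.2934 + 0.0002 = 0.2936.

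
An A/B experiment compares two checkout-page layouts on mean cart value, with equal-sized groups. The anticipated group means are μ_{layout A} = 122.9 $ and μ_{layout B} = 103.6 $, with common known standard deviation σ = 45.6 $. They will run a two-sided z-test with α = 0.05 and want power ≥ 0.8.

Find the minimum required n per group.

Standardized effect: d = |μ_{layout A} − μ_{layout B}| / σ = |122.9 − 103.6| / 45.6 = 0.4232
For power 0.8 need Φ(δ − z_{0.025}) = 0.8, so δ = z_{0.025} + z_{0.20} = 1.960 + 0.842 = 2.802.
(Ignoring the negligible lower-tail rejection probability gives the usual closed-form inversion.)
δ = d·√(n/2) ⇒ n = 2(δ/d)² = 2 × (2.802 / 0.4232)² = 87.63.
Rounding up, n = 88 per group.

n = 88 per group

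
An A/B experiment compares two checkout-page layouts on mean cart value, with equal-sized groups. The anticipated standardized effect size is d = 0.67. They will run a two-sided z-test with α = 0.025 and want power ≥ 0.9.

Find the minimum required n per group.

n = 56 per group

For power 0.9 need Φ(δ − z_{0.0125}) = 0.9, so δ = z_{0.0125} + z_{0.10} = 2.241 + 1.282 = 3.523.
(The Φ(−δ − z_{α/2}) term is vanishingly small for δ > 0 and is dropped in the standard sample-size formula.)
δ = d·√(n/2) ⇒ n = 2(δ/d)² = 2 × (3.523 / 0.67)² = 55.30.
Round up to the next whole unit.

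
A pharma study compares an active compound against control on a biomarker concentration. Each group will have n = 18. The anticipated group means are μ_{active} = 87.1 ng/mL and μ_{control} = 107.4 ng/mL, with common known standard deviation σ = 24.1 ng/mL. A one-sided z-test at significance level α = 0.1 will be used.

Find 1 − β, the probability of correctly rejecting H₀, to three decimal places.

Power ≈ 0.894

Standardized effect: d = |μ_{active} − μ_{control}| / σ = |87.1 − 107.4| / 24.1 = 0.8423
Noncentrality parameter: δ = d·√(n/2) = 0.8423 × √(18/2) = 2.5270
One-sided α = 0.1 → critical value z_{0.1} = 1.282.
Power = P(Z > 1.282 − δ) = Φ(1.245) = 0.8935.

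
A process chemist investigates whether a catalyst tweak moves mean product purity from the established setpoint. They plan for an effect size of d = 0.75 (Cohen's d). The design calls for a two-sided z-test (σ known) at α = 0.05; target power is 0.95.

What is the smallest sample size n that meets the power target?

Set Φ(δ − 1.960) = 0.95; then δ − 1.960 = Φ⁻¹(0.95) = 1.645, giving δ = 3.605.
(The Φ(−δ − z_{α/2}) term is vanishingly small for δ > 0 and is dropped in the standard sample-size formula.)
δ = d·√n ⇒ n = (δ/d)² = (3.605 / 0.75)² = 23.10.
Rounding up, n = 24.

n = 24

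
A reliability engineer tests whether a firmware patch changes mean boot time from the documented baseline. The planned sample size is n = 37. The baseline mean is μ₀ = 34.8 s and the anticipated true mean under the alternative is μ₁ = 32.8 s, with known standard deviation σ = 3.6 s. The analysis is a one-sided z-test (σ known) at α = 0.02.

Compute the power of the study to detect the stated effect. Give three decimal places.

Standardized effect: d = |μ₁ − μ₀| / σ = |32.8 − 34.8| / 3.6 = 0.5556
Noncentrality parameter: δ = d·√n = 0.5556 × √37 = 3.3793
Critical value for a one-sided test at α = 0.02: z_α = 2.054.
Power = Φ(δ − 2.054) = Φ(1.326) = 0.9075.

Power ≈ 0.908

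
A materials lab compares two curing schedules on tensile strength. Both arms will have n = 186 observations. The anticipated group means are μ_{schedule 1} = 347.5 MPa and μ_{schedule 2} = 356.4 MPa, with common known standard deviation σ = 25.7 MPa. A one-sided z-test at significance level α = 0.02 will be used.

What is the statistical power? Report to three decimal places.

Power ≈ 0.901

Standardized effect: d = |μ_{schedule 1} − μ_{schedule 2}| / σ = |347.5 − 356.4| / 25.7 = 0.3463
Noncentrality parameter: λ = d·√(n/2) = 0.3463 × √(186/2) = 3.3396
Critical value for a one-sided test at α = 0.02: z_α = 2.054.
Power = Φ(λ − 2.054) = Φ(1.286) = 0.9008.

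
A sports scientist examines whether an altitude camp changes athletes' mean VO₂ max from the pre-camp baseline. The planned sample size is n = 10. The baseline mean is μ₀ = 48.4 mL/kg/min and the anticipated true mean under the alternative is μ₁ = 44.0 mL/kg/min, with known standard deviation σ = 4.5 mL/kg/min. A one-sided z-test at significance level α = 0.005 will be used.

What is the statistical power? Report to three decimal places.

Power ≈ 0.697

Standardized effect: d = |μ₁ − μ₀| / σ = |44.0 − 48.4| / 4.5 = 0.9778
Noncentrality parameter: δ = d·√n = 0.9778 × √10 = 3.0920
One-sided α = 0.005 → critical value z_{0.005} = 2.576.
Power = Φ(δ − 2.576) = Φ(0.516) = 0.6971.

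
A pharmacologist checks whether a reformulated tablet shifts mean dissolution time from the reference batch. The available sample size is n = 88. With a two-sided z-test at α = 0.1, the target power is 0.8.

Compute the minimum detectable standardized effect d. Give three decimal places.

Need Φ(δ − 1.645) = 0.8, so δ = 1.645 + 0.842 = 2.486.
(Lower-tail contribution to power is negligible for δ > 0.)
δ = d·√n ⇒ d = δ/√n = 2.486/√88 = 0.2651.

d ≈ 0.265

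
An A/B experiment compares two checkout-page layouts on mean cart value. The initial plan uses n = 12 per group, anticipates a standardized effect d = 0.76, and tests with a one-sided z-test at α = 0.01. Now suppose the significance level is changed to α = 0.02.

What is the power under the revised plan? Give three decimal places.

δ = d·√(n/2) = 0.76 × √(12/2) = 1.8616 (unchanged). New critical value: z_{0.02} = 2.054.
Revised power = P(Z > 2.054 − δ) = Φ(-0.192) = 0.4238.

Power ≈ 0.424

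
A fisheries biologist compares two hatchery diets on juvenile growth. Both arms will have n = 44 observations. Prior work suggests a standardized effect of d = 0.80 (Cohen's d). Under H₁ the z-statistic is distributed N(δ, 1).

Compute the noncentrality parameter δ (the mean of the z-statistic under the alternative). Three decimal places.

δ = d·√(n/2) = 0.80 × √(44/2) = 3.7523

δ ≈ 3.752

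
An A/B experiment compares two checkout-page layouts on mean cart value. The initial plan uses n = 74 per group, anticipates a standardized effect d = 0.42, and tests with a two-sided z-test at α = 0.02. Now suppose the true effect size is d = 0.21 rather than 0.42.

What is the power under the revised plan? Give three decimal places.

Power ≈ 0.147

With d = 0.21: δ = d·√(n/2) = 0.21 × √(74/2) = 1.2774. Critical value z_{0.01} = 2.326.
Revised power = Φ(δ − 2.326) + Φ(−δ − 2.326) = Φ(-1.049) + Φ(-3.604) = 0.1471 + 0.0002 = 0.1473.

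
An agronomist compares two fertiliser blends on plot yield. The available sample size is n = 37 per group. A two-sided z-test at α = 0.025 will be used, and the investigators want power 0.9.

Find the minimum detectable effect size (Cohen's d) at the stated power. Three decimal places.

d ≈ 0.819

Required noncentrality: δ = z_{0.0125} + z_{0.10} = 2.241 + 1.282 = 3.523.
(The second rejection-region term Φ(−δ − z_{α/2}) is negligible and dropped.)
δ = d·√(n/2) ⇒ d = δ/√(n/2) = 3.523/√(37/2) = 0.8191.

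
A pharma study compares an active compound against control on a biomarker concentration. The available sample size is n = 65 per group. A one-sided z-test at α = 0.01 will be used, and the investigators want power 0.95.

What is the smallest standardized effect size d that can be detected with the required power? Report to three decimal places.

Need Φ(δ − 2.326) = 0.95, so δ = 2.326 + 1.645 = 3.971.
δ = d·√(n/2) ⇒ d = δ/√(n/2) = 3.971/√(65/2) = 0.6966.

d ≈ 0.697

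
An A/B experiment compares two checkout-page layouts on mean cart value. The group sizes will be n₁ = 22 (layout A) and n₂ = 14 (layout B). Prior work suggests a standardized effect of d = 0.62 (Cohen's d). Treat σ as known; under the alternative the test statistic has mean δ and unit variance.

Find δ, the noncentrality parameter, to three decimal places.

δ ≈ 1.813

δ = d / √(1/n₁ + 1/n₂) = 0.62 / √(1/22 + 1/14) = 1.8135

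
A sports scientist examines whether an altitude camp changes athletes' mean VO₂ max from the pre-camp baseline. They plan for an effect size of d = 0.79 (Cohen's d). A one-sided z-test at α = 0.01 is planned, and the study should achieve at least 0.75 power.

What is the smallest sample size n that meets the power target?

n = 15

For power 0.75 need Φ(δ − z_{0.01}) = 0.75, so δ = z_{0.01} + z_{0.25} = 2.326 + 0.674 = 3.001.
δ = d·√n ⇒ n = (δ/d)² = (3.001 / 0.79)² = 14.43.
Rounding up, n = 15.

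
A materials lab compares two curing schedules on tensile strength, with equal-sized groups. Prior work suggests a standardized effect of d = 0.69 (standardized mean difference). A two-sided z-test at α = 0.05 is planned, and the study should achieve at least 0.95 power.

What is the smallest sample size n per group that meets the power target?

n = 55 per group

For power 0.95 need Φ(δ − z_{0.025}) = 0.95, so δ = z_{0.025} + z_{0.05} = 1.960 + 1.645 = 3.605.
(Ignoring the negligible lower-tail rejection probability gives the usual closed-form inversion.)
δ = d·√(n/2) ⇒ n = 2(δ/d)² = 2 × (3.605 / 0.69)² = 54.59.
Round up to the next whole unit.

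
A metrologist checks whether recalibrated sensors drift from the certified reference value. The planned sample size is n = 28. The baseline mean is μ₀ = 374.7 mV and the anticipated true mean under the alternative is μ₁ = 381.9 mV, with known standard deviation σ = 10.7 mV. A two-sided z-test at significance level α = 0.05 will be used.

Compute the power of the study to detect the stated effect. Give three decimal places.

Standardized effect: d = |μ₁ − μ₀| / σ = |381.9 − 374.7| / 10.7 = 0.6729
Noncentrality parameter: δ = d·√n = 0.6729 × √28 = 3.5606
Critical value for a two-sided test at α = 0.05: z_{α/2} = 1.960.
Power = Φ(δ − 1.960) + Φ(−δ − 1.960) = Φ(1.601) + Φ(-5.521) = 0.9453 + 0.0000 = 0.9453.

Power ≈ 0.945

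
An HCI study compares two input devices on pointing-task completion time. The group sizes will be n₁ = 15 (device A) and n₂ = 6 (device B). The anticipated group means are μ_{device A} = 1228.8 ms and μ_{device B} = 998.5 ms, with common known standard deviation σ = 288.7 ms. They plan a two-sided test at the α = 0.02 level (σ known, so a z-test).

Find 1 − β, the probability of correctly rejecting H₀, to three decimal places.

Standardized effect: d = |μ_{device A} − μ_{device B}| / σ = |1228.8 − 998.5| / 288.7 = 0.7977
Noncentrality parameter: δ = d / √(1/n₁ + 1/n₂) = 0.7977 / √(1/15 + 1/6) = 1.6514
Critical value for a two-sided test at α = 0.02: z_{α/2} = 2.326.
Power = Φ(δ − 2.326) + Φ(−δ − 2.326) = Φ(-0.675) + Φ(-3.978) = 0.2499 + 0.0000 = 0.2499.

Power ≈ 0.250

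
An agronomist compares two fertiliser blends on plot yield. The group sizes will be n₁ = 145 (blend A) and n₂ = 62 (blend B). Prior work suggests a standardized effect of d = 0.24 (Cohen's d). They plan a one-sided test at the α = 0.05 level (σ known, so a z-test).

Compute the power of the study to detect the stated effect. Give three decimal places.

Noncentrality parameter: λ = d / √(1/n₁ + 1/n₂) = 0.24 / √(1/145 + 1/62) = 1.5816
Critical value for a one-sided test at α = 0.05: z_α = 1.645.
Power = P(Z > 1.645 − λ) = Φ(-0.063) = 0.4748.

Power ≈ 0.475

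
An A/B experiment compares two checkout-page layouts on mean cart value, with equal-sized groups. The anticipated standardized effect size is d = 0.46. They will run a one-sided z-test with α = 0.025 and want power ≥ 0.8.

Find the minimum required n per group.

For power 0.8 need Φ(δ − z_{0.025}) = 0.8, so δ = z_{0.025} + z_{0.20} = 1.960 + 0.842 = 2.802.
δ = d·√(n/2) ⇒ n = 2(δ/d)² = 2 × (2.802 / 0.46)² = 74.19.
Round up to the next whole unit.

n = 75 per group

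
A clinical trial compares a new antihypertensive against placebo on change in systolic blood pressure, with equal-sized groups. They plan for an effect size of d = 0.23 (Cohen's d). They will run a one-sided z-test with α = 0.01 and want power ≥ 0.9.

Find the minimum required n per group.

n = 493 per group

Set Φ(δ − 2.326) = 0.9; then δ − 2.326 = Φ⁻¹(0.9) = 1.282, giving δ = 3.608.
δ = d·√(n/2) ⇒ n = 2(δ/d)² = 2 × (3.608 / 0.23)² = 492.13.
Round up to the next whole unit.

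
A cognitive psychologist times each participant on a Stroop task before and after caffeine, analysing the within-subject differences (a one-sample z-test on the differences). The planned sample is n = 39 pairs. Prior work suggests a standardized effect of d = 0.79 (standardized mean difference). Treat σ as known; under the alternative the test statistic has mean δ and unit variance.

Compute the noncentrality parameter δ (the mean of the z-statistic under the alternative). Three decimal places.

δ = d·√n = 0.79 × √39 = 4.9335

δ ≈ 4.934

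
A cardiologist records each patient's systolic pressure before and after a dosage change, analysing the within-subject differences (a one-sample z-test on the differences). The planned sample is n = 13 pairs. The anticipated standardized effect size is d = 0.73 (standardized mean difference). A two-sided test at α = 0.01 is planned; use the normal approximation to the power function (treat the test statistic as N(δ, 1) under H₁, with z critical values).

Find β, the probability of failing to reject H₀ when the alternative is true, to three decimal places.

Noncentrality parameter: δ = d·√n = 0.73 × √13 = 2.6321
Two-sided α = 0.01 → critical value z_{0.005} = 2.576.
Power = Φ(δ − 2.576) + Φ(−δ − 2.576) = Φ(0.056) + Φ(-5.208) = 0.5224 + 0.0000 = 0.5224.
Type II error: β = 1 − power = 1 − 0.5224 = 0.4776.

β ≈ 0.478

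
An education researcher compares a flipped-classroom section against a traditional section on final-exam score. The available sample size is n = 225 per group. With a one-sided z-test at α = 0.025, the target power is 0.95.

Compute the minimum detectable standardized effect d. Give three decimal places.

d ≈ 0.340

Need Φ(δ − 1.960) = 0.95, so δ = 1.960 + 1.645 = 3.605.
δ = d·√(n/2) ⇒ d = δ/√(n/2) = 3.605/√(225/2) = 0.3399.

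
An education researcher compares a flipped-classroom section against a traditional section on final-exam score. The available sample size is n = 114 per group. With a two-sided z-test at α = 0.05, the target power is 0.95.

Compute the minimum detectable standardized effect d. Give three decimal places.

d ≈ 0.477

Required noncentrality: δ = z_{0.025} + z_{0.05} = 1.960 + 1.645 = 3.605.
(Lower-tail contribution to power is negligible for δ > 0.)
δ = d·√(n/2) ⇒ d = δ/√(n/2) = 3.605/√(114/2) = 0.4775.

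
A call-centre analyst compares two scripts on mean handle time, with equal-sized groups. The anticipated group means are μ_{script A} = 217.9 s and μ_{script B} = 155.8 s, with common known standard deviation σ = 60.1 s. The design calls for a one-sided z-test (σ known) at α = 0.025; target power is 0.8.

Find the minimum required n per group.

n = 15 per group

Standardized effect: d = |μ_{script A} − μ_{script B}| / σ = |217.9 − 155.8| / 60.1 = 1.0333
For power 0.8 need Φ(δ − z_{0.025}) = 0.8, so δ = z_{0.025} + z_{0.20} = 1.960 + 0.842 = 2.802.
δ = d·√(n/2) ⇒ n = 2(δ/d)² = 2 × (2.802 / 1.0333)² = 14.70.
Round up to the next whole unit.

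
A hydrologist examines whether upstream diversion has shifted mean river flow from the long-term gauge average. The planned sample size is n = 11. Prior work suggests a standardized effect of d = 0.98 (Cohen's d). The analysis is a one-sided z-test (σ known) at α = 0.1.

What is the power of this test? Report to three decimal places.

Noncentrality parameter: δ = d·√n = 0.98 × √11 = 3.2503
Critical value for a one-sided test at α = 0.1: z_α = 1.282.
Power = P(Z > 1.282 − δ) = Φ(1.969) = 0.9755.

Power ≈ 0.976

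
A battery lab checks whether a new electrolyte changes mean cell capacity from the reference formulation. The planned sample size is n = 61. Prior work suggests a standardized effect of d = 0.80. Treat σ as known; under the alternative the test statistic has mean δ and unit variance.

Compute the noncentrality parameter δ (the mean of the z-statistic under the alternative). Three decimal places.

δ = d·√n = 0.80 × √61 = 6.2482

δ ≈ 6.248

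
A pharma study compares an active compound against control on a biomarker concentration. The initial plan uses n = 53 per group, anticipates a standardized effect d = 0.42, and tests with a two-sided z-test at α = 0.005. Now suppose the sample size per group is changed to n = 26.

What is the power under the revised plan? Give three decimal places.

With n = 26 per group: δ = d·√(n/2) = 0.42 × √(26/2) = 1.5143. Critical value z_{0.0025} = 2.807.
Revised power = Φ(δ − 2.807) + Φ(−δ − 2.807) = Φ(-1.293) + Φ(-4.321) = 0.0981 + 0.0000 = 0.0981.

Power ≈ 0.098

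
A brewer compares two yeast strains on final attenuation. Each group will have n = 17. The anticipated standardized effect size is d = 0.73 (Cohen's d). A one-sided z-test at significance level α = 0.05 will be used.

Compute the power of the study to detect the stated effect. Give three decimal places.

Power ≈ 0.686

Noncentrality parameter: λ = d·√(n/2) = 0.73 × √(17/2) = 2.1283
One-sided α = 0.05 → critical value z_{0.05} = 1.645.
Power = P(Z > 1.645 − λ) = Φ(0.483) = 0.6856.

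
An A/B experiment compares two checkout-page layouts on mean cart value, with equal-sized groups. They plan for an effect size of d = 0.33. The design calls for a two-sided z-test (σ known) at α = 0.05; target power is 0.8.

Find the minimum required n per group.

Set Φ(δ − 1.960) = 0.8; then δ − 1.960 = Φ⁻¹(0.8) = 0.842, giving δ = 2.802.
(The Φ(−δ − z_{α/2}) term is vanishingly small for δ > 0 and is dropped in the standard sample-size formula.)
δ = d·√(n/2) ⇒ n = 2(δ/d)² = 2 × (2.802 / 0.33)² = 144.15.
Round up to the next whole unit.

n = 145 per group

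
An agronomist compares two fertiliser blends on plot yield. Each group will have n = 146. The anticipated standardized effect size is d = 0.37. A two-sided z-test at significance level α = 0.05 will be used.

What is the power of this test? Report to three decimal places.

Power ≈ 0.885

Noncentrality parameter: δ = d·√(n/2) = 0.37 × √(146/2) = 3.1613
Two-sided α = 0.05 → critical value z_{0.025} = 1.960.
Power = Φ(δ − 1.960) + Φ(−δ − 1.960) = Φ(1.201) + Φ(-5.121) = 0.8852 + 0.0000 = 0.8852.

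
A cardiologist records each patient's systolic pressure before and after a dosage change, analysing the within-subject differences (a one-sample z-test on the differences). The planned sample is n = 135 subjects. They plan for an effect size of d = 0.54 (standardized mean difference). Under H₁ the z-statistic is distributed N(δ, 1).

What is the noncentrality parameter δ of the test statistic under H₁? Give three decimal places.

δ = d·√n = 0.54 × √135 = 6.2742

δ ≈ 6.274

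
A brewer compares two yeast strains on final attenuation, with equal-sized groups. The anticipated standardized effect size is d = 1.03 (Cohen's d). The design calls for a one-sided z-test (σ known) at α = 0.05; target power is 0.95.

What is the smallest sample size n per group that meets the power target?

n = 21 per group

For power 0.95 need Φ(δ − z_{0.05}) = 0.95, so δ = z_{0.05} + z_{0.05} = 1.645 + 1.645 = 3.290.
δ = d·√(n/2) ⇒ n = 2(δ/d)² = 2 × (3.290 / 1.03)² = 20.40.
Round up to the next whole unit.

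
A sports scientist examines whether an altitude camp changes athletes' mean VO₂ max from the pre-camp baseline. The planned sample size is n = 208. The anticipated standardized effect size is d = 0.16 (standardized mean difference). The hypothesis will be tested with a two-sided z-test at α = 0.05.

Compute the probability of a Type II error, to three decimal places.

β ≈ 0.364

Noncentrality parameter: δ = d·√n = 0.16 × √208 = 2.3076
Critical value for a two-sided test at α = 0.05: z_{α/2} = 1.960.
Power = Φ(δ − 1.960) + Φ(−δ − 1.960) = Φ(0.348) + Φ(-4.268) = 0.6359 + 0.0000 = 0.6359.
Type II error: β = 1 − power = 1 − 0.6359 = 0.3641.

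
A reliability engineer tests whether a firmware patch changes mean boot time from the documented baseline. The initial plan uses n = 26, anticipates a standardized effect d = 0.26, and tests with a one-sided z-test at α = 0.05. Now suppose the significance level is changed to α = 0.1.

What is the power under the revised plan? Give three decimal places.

Power ≈ 0.518

δ = d·√n = 0.26 × √26 = 1.3257 (unchanged). New critical value: z_{0.1} = 1.282.
Revised power = Φ(δ − 1.282) = Φ(0.044) = 0.5176.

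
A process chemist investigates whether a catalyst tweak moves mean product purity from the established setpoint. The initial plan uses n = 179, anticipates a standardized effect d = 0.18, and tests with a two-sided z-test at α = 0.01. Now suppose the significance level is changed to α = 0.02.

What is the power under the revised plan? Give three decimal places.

δ = d·√n = 0.18 × √179 = 2.4082 (unchanged). New critical value: z_{0.01} = 2.326.
Revised power = Φ(δ − 2.326) + Φ(−δ − 2.326) = Φ(0.082) + Φ(-4.735) = 0.5326 + 0.0000 = 0.5326.

Power ≈ 0.533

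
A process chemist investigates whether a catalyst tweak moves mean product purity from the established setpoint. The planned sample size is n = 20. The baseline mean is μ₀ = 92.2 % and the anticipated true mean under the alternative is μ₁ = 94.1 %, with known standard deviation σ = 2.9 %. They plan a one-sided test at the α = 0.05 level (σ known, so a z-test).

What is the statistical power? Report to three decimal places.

Power ≈ 0.901

Standardized effect: d = |μ₁ − μ₀| / σ = |94.1 − 92.2| / 2.9 = 0.6552
Noncentrality parameter: δ = d·√n = 0.6552 × √20 = 2.9300
One-sided α = 0.05 → critical value z_{0.05} = 1.645.
Power = Φ(δ − 1.645) = Φ(1.285) = 0.9006.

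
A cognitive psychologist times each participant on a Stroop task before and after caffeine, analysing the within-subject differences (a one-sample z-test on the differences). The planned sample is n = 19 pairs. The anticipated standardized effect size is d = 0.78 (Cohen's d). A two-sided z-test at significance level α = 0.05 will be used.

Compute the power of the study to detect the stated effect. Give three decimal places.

Power ≈ 0.925

Noncentrality parameter: δ = d·√n = 0.78 × √19 = 3.3999
Critical value for a two-sided test at α = 0.05: z_{α/2} = 1.960.
Power = Φ(δ − 1.960) + Φ(−δ − 1.960) = Φ(1.440) + Φ(-5.360) = 0.9251 + 0.0000 = 0.9251.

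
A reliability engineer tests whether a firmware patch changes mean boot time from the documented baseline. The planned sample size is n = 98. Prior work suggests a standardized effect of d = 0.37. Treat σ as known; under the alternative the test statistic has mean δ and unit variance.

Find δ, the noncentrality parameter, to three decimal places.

δ ≈ 3.663

The noncentrality parameter scales effect size by the design's sample-size factor: δ = d·√n = 0.37 × √98 = 3.6628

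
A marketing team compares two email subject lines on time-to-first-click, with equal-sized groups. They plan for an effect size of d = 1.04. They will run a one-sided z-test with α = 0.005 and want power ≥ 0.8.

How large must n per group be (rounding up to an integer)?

n = 22 per group

Set Φ(δ − 2.576) = 0.8; then δ − 2.576 = Φ⁻¹(0.8) = 0.842, giving δ = 3.417.
δ = d·√(n/2) ⇒ n = 2(δ/d)² = 2 × (3.417 / 1.04)² = 21.60.
Rounding up, n = 22 per group.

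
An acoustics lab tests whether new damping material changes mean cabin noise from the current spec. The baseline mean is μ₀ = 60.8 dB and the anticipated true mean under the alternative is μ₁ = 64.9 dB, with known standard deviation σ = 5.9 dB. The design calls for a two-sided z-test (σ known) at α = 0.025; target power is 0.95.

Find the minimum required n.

n = 32

Standardized effect: d = |μ₁ − μ₀| / σ = |64.9 − 60.8| / 5.9 = 0.6949
For power 0.95 need Φ(δ − z_{0.0125}) = 0.95, so δ = z_{0.0125} + z_{0.05} = 2.241 + 1.645 = 3.886.
(Ignoring the negligible lower-tail rejection probability gives the usual closed-form inversion.)
δ = d·√n ⇒ n = (δ/d)² = (3.886 / 0.6949)² = 31.28.
Round up to the next whole unit.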